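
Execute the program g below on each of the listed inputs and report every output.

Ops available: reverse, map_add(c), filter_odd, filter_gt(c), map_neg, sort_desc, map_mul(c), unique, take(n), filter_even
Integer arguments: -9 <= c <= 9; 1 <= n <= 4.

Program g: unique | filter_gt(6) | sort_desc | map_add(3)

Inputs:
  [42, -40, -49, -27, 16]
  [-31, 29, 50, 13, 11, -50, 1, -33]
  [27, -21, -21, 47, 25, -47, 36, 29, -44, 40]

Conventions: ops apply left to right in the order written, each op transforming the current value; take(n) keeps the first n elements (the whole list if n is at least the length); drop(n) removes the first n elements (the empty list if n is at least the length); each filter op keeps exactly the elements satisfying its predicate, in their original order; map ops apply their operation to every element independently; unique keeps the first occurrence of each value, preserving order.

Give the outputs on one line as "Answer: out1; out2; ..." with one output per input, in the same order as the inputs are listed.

[45, 19]; [53, 32, 16, 14]; [50, 43, 39, 32, 30, 28]

Execution, op by op:
  [42, -40, -49, -27, 16] -> [42, -40, -49, -27, 16] -> [42, 16] -> [42, 16] -> [45, 19]
  [-31, 29, 50, 13, 11, -50, 1, -33] -> [-31, 29, 50, 13, 11, -50, 1, -33] -> [29, 50, 13, 11] -> [50, 29, 13, 11] -> [53, 32, 16, 14]
  [27, -21, -21, 47, 25, -47, 36, 29, -44, 40] -> [27, -21, 47, 25, -47, 36, 29, -44, 40] -> [27, 47, 25, 36, 29, 40] -> [47, 40, 36, 29, 27, 25] -> [50, 43, 39, 32, 30, 28]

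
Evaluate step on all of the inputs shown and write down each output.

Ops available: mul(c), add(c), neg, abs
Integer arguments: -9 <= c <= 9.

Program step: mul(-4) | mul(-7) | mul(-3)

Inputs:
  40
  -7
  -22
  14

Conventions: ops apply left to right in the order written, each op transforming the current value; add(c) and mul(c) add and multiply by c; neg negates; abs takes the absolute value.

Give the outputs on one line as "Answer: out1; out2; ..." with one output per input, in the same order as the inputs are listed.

Execution, op by op:
  40 -> -160 -> 1120 -> -3360
  -7 -> 28 -> -196 -> 588
  -22 -> 88 -> -616 -> 1848
  14 -> -56 -> 392 -> -1176

-3360; 588; 1848; -1176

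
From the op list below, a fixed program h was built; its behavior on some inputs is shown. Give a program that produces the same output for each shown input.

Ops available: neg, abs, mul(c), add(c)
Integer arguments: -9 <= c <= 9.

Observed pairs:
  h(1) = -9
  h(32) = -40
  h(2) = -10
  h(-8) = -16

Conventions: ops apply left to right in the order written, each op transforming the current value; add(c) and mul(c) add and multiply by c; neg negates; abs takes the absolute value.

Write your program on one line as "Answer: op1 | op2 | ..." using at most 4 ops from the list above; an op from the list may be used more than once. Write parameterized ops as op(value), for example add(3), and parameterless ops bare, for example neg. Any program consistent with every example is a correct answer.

abs | add(8) | neg

Check, running the answer program on each example:
  1 -> 1 -> 9 -> -9
  32 -> 32 -> 40 -> -40
  2 -> 2 -> 10 -> -10
  -8 -> 8 -> 16 -> -16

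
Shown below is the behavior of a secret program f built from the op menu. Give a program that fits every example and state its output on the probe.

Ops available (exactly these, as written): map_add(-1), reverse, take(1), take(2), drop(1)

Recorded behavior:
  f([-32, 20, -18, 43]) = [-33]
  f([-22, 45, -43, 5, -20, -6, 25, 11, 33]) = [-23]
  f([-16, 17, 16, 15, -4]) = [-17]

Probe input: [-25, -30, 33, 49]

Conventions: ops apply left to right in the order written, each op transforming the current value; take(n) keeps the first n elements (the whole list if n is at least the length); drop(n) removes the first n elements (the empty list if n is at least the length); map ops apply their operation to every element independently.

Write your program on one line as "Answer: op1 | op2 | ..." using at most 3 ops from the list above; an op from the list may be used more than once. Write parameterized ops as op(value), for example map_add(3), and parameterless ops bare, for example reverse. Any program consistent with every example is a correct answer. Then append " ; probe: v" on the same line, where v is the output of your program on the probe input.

map_add(-1) | take(1) ; probe: [-26]

Check, running the answer program on each example:
  [-32, 20, -18, 43] -> [-33, 19, -19, 42] -> [-33]
  [-22, 45, -43, 5, -20, -6, 25, 11, 33] -> [-23, 44, -44, 4, -21, -7, 24, 10, 32] -> [-23]
  [-16, 17, 16, 15, -4] -> [-17, 16, 15, 14, -5] -> [-17]
  probe: [-25, -30, 33, 49] -> [-26, -31, 32, 48] -> [-26]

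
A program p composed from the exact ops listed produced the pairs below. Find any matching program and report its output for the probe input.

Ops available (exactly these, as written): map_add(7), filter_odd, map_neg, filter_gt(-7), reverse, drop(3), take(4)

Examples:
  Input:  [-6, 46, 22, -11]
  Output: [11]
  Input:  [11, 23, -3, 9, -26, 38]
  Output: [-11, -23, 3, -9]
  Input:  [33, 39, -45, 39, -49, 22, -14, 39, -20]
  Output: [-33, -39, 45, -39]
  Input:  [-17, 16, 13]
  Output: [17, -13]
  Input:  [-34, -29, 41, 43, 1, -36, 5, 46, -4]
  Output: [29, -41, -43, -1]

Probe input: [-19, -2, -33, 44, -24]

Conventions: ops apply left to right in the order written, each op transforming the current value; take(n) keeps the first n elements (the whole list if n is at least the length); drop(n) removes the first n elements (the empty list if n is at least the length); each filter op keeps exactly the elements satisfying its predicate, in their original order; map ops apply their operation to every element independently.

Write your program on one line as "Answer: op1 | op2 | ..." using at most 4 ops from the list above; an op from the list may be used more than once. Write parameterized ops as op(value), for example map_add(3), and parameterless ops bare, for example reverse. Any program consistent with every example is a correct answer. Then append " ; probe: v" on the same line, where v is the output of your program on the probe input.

filter_odd | take(4) | map_neg ; probe: [19, 33]

Check, running the answer program on each example:
  [-6, 46, 22, -11] -> [-11] -> [-11] -> [11]
  [11, 23, -3, 9, -26, 38] -> [11, 23, -3, 9] -> [11, 23, -3, 9] -> [-11, -23, 3, -9]
  [33, 39, -45, 39, -49, 22, -14, 39, -20] -> [33, 39, -45, 39, -49, 39] -> [33, 39, -45, 39] -> [-33, -39, 45, -39]
  [-17, 16, 13] -> [-17, 13] -> [-17, 13] -> [17, -13]
  [-34, -29, 41, 43, 1, -36, 5, 46, -4] -> [-29, 41, 43, 1, 5] -> [-29, 41, 43, 1] -> [29, -41, -43, -1]
  probe: [-19, -2, -33, 44, -24] -> [-19, -33] -> [-19, -33] -> [19, 33]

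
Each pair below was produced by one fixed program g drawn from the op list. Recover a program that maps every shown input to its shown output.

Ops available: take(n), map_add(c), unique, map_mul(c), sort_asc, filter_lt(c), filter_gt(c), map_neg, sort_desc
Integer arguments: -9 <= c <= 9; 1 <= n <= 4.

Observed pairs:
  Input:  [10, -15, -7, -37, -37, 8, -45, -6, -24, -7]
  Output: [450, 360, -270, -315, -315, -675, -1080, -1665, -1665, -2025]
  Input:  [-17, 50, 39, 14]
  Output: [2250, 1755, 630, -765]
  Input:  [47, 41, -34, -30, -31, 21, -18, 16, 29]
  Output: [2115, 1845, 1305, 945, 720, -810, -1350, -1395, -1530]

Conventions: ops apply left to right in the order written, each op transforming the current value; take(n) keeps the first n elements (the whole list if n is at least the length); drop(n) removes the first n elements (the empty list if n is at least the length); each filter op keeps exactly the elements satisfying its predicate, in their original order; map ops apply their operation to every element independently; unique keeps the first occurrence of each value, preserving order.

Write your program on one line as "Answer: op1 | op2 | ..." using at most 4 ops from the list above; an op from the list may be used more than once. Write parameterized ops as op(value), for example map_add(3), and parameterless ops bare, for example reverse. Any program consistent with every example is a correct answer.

sort_asc | sort_desc | map_mul(9) | map_mul(5)

Check, running the answer program on each example:
  [10, -15, -7, -37, -37, 8, -45, -6, -24, -7] -> [-45, -37, -37, -24, -15, -7, -7, -6, 8, 10] -> [10, 8, -6, -7, -7, -15, -24, -37, -37, -45] -> [90, 72, -54, -63, -63, -135, -216, -333, -333, -405] -> [450, 360, -270, -315, -315, -675, -1080, -1665, -1665, -2025]
  [-17, 50, 39, 14] -> [-17, 14, 39, 50] -> [50, 39, 14, -17] -> [450, 351, 126, -153] -> [2250, 1755, 630, -765]
  [47, 41, -34, -30, -31, 21, -18, 16, 29] -> [-34, -31, -30, -18, 16, 21, 29, 41, 47] -> [47, 41, 29, 21, 16, -18, -30, -31, -34] -> [423, 369, 261, 189, 144, -162, -270, -279, -306] -> [2115, 1845, 1305, 945, 720, -810, -1350, -1395, -1530]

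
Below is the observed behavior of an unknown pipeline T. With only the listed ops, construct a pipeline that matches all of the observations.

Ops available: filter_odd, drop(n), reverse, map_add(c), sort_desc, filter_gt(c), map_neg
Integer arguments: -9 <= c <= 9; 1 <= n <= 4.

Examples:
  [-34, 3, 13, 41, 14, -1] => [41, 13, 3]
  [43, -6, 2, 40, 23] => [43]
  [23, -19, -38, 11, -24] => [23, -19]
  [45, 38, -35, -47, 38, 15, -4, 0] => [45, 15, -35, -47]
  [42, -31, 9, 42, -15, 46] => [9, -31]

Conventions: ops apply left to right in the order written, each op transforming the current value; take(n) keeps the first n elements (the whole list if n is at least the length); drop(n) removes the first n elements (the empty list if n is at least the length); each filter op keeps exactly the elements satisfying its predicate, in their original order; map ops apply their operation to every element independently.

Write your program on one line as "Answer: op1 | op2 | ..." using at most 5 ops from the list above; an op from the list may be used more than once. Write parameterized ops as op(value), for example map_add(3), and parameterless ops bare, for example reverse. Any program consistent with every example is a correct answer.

reverse | drop(2) | reverse | sort_desc | filter_odd

Check, running the answer program on each example:
  [-34, 3, 13, 41, 14, -1] -> [-1, 14, 41, 13, 3, -34] -> [41, 13, 3, -34] -> [-34, 3, 13, 41] -> [41, 13, 3, -34] -> [41, 13, 3]
  [43, -6, 2, 40, 23] -> [23, 40, 2, -6, 43] -> [2, -6, 43] -> [43, -6, 2] -> [43, 2, -6] -> [43]
  [23, -19, -38, 11, -24] -> [-24, 11, -38, -19, 23] -> [-38, -19, 23] -> [23, -19, -38] -> [23, -19, -38] -> [23, -19]
  [45, 38, -35, -47, 38, 15, -4, 0] -> [0, -4, 15, 38, -47, -35, 38, 45] -> [15, 38, -47, -35, 38, 45] -> [45, 38, -35, -47, 38, 15] -> [45, 38, 38, 15, -35, -47] -> [45, 15, -35, -47]
  [42, -31, 9, 42, -15, 46] -> [46, -15, 42, 9, -31, 42] -> [42, 9, -31, 42] -> [42, -31, 9, 42] -> [42, 42, 9, -31] -> [9, -31]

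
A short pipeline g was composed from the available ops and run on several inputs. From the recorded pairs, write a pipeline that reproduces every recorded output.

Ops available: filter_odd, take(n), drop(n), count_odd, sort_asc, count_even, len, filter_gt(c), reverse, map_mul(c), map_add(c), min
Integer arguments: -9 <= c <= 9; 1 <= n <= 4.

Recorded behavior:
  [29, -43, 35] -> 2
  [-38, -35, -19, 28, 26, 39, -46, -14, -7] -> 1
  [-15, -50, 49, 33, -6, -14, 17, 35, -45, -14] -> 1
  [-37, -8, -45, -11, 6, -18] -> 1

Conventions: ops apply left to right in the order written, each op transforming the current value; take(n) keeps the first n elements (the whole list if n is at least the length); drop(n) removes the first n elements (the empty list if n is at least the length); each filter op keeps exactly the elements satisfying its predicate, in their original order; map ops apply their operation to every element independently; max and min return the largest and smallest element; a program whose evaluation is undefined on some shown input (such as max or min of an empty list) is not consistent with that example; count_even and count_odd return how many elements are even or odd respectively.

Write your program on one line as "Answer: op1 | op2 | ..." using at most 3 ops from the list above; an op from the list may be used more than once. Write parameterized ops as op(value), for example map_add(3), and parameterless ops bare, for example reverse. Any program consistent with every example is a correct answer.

take(2) | map_mul(3) | count_odd

Check, running the answer program on each example:
  [29, -43, 35] -> [29, -43] -> [87, -129] -> 2
  [-38, -35, -19, 28, 26, 39, -46, -14, -7] -> [-38, -35] -> [-114, -105] -> 1
  [-15, -50, 49, 33, -6, -14, 17, 35, -45, -14] -> [-15, -50] -> [-45, -150] -> 1
  [-37, -8, -45, -11, 6, -18] -> [-37, -8] -> [-111, -24] -> 1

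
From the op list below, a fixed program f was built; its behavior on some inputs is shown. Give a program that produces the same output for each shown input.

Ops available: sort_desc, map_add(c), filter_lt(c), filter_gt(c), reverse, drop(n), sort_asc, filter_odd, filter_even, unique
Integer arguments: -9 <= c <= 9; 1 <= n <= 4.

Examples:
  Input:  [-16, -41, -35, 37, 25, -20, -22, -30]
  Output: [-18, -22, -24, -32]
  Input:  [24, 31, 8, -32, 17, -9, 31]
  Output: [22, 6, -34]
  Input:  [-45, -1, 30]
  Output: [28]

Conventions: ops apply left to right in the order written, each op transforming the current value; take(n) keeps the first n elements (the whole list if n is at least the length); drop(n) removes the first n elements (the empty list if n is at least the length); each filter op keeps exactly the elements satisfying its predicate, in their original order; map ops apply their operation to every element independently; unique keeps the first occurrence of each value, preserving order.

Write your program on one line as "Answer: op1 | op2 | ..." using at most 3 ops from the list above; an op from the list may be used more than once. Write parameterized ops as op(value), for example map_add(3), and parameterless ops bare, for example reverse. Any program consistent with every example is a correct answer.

map_add(-1) | map_add(-1) | filter_even

Check, running the answer program on each example:
  [-16, -41, -35, 37, 25, -20, -22, -30] -> [-17, -42, -36, 36, 24, -21, -23, -31] -> [-18, -43, -37, 35, 23, -22, -24, -32] -> [-18, -22, -24, -32]
  [24, 31, 8, -32, 17, -9, 31] -> [23, 30, 7, -33, 16, -10, 30] -> [22, 29, 6, -34, 15, -11, 29] -> [22, 6, -34]
  [-45, -1, 30] -> [-46, -2, 29] -> [-47, -3, 28] -> [28]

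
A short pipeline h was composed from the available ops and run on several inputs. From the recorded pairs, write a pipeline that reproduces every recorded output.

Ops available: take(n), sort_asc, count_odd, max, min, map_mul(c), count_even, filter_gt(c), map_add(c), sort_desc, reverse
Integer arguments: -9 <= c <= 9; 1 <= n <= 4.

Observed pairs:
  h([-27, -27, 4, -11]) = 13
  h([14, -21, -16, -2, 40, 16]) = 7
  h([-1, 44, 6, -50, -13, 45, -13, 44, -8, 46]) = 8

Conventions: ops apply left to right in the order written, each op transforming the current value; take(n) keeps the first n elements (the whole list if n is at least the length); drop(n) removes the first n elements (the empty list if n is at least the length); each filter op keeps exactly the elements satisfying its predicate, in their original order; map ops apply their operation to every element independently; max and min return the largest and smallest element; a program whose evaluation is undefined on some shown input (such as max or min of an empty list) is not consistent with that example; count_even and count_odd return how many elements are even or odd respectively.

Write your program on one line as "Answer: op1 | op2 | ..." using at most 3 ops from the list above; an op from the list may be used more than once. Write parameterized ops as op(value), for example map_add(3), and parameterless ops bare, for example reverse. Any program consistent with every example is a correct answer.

map_add(9) | filter_gt(3) | min

Check, running the answer program on each example:
  [-27, -27, 4, -11] -> [-18, -18, 13, -2] -> [13] -> 13
  [14, -21, -16, -2, 40, 16] -> [23, -12, -7, 7, 49, 25] -> [23, 7, 49, 25] -> 7
  [-1, 44, 6, -50, -13, 45, -13, 44, -8, 46] -> [8, 53, 15, -41, -4, 54, -4, 53, 1, 55] -> [8, 53, 15, 54, 53, 55] -> 8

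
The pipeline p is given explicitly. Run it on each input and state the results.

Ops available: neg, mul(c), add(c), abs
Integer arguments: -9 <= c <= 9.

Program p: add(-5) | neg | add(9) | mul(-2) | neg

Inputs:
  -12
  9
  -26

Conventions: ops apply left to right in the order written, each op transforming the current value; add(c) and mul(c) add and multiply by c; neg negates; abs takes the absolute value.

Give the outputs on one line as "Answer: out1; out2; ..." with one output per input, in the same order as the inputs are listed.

52; 10; 80

Execution, op by op:
  -12 -> -17 -> 17 -> 26 -> -52 -> 52
  9 -> 4 -> -4 -> 5 -> -10 -> 10
  -26 -> -31 -> 31 -> 40 -> -80 -> 80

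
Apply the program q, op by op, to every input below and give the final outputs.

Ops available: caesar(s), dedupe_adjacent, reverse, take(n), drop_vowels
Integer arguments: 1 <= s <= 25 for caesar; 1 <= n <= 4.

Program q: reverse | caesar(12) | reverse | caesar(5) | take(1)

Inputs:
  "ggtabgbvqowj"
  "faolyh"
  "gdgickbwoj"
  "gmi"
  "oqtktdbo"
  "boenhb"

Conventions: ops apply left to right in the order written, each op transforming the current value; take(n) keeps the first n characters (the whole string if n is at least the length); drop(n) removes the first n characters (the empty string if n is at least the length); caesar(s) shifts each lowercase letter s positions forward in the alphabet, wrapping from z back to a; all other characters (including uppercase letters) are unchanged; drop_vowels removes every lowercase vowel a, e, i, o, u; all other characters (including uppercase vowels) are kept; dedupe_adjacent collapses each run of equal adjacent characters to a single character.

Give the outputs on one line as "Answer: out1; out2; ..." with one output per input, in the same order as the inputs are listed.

Execution, op by op:
  "ggtabgbvqowj" -> "jwoqvbgbatgg" -> "viachnsnmfss" -> "ssfmnsnhcaiv" -> "xxkrsxsmhfna" -> "x"
  "faolyh" -> "hyloaf" -> "tkxamr" -> "rmaxkt" -> "wrfcpy" -> "w"
  "gdgickbwoj" -> "jowbkcigdg" -> "vainwousps" -> "spsuowniav" -> "xuxztbsnfa" -> "x"
  "gmi" -> "img" -> "uys" -> "syu" -> "xdz" -> "x"
  "oqtktdbo" -> "obdtktqo" -> "anpfwfca" -> "acfwfpna" -> "fhkbkusf" -> "f"
  "boenhb" -> "bhneob" -> "ntzqan" -> "naqztn" -> "sfveys" -> "s"

"x"; "w"; "x"; "x"; "f"; "s"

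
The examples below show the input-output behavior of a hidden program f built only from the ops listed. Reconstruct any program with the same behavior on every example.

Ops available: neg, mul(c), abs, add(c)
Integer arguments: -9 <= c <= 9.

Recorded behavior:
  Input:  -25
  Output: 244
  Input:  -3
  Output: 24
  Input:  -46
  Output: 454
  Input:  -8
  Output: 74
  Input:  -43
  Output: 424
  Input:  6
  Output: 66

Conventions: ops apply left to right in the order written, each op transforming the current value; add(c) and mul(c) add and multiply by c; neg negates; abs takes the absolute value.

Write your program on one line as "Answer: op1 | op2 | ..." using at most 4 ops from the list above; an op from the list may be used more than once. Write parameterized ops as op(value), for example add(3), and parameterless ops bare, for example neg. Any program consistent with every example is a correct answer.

mul(-5) | add(-3) | abs | mul(2)

Check, running the answer program on each example:
  -25 -> 125 -> 122 -> 122 -> 244
  -3 -> 15 -> 12 -> 12 -> 24
  -46 -> 230 -> 227 -> 227 -> 454
  -8 -> 40 -> 37 -> 37 -> 74
  -43 -> 215 -> 212 -> 212 -> 424
  6 -> -30 -> -33 -> 33 -> 66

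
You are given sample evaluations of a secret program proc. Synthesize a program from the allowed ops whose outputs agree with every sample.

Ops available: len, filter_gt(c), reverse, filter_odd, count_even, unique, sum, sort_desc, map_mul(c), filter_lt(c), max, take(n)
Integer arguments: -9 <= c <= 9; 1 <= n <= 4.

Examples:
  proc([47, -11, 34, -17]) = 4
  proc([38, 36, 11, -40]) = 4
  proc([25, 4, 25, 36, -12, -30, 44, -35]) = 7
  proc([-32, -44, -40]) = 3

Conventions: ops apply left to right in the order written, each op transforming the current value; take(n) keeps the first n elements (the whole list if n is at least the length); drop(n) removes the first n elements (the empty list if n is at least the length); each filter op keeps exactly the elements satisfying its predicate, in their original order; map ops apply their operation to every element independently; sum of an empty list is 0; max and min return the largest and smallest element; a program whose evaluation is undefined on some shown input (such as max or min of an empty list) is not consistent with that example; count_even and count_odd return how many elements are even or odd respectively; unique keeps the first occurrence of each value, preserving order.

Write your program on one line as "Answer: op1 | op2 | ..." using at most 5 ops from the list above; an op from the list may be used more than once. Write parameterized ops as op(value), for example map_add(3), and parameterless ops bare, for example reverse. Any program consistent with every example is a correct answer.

reverse | unique | map_mul(-5) | len

Check, running the answer program on each example:
  [47, -11, 34, -17] -> [-17, 34, -11, 47] -> [-17, 34, -11, 47] -> [85, -170, 55, -235] -> 4
  [38, 36, 11, -40] -> [-40, 11, 36, 38] -> [-40, 11, 36, 38] -> [200, -55, -180, -190] -> 4
  [25, 4, 25, 36, -12, -30, 44, -35] -> [-35, 44, -30, -12, 36, 25, 4, 25] -> [-35, 44, -30, -12, 36, 25, 4] -> [175, -220, 150, 60, -180, -125, -20] -> 7
  [-32, -44, -40] -> [-40, -44, -32] -> [-40, -44, -32] -> [200, 220, 160] -> 3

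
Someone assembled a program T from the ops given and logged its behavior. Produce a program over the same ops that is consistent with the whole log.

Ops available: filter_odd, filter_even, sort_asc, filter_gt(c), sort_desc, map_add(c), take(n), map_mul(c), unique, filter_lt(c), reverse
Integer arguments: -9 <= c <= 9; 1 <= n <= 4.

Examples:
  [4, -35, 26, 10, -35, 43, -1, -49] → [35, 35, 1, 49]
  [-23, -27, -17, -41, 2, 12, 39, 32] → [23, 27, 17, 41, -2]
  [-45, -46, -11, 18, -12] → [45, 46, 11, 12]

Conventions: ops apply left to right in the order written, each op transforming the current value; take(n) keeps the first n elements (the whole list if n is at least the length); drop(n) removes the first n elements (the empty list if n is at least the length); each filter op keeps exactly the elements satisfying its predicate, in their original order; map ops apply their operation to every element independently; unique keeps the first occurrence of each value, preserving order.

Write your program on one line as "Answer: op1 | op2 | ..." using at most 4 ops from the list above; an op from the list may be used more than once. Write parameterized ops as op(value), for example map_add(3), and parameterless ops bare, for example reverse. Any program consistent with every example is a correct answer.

reverse | map_mul(-1) | reverse | filter_gt(-4)

Check, running the answer program on each example:
  [4, -35, 26, 10, -35, 43, -1, -49] -> [-49, -1, 43, -35, 10, 26, -35, 4] -> [49, 1, -43, 35, -10, -26, 35, -4] -> [-4, 35, -26, -10, 35, -43, 1, 49] -> [35, 35, 1, 49]
  [-23, -27, -17, -41, 2, 12, 39, 32] -> [32, 39, 12, 2, -41, -17, -27, -23] -> [-32, -39, -12, -2, 41, 17, 27, 23] -> [23, 27, 17, 41, -2, -12, -39, -32] -> [23, 27, 17, 41, -2]
  [-45, -46, -11, 18, -12] -> [-12, 18, -11, -46, -45] -> [12, -18, 11, 46, 45] -> [45, 46, 11, -18, 12] -> [45, 46, 11, 12]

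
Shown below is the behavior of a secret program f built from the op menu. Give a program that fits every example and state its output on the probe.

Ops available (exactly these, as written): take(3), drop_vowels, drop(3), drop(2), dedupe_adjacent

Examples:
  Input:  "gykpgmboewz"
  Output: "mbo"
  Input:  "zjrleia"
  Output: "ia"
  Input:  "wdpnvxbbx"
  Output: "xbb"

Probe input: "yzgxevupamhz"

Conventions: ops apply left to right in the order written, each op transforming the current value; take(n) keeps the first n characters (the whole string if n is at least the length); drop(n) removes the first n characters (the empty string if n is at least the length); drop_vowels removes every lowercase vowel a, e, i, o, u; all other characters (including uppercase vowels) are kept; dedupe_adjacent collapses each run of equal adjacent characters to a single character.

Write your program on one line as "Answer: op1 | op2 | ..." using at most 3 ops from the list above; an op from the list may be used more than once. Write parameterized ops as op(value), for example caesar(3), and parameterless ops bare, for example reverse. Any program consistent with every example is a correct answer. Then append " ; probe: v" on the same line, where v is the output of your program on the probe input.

drop(3) | drop(2) | take(3) ; probe: "vup"

Check, running the answer program on each example:
  "gykpgmboewz" -> "pgmboewz" -> "mboewz" -> "mbo"
  "zjrleia" -> "leia" -> "ia" -> "ia"
  "wdpnvxbbx" -> "nvxbbx" -> "xbbx" -> "xbb"
  probe: "yzgxevupamhz" -> "xevupamhz" -> "vupamhz" -> "vup"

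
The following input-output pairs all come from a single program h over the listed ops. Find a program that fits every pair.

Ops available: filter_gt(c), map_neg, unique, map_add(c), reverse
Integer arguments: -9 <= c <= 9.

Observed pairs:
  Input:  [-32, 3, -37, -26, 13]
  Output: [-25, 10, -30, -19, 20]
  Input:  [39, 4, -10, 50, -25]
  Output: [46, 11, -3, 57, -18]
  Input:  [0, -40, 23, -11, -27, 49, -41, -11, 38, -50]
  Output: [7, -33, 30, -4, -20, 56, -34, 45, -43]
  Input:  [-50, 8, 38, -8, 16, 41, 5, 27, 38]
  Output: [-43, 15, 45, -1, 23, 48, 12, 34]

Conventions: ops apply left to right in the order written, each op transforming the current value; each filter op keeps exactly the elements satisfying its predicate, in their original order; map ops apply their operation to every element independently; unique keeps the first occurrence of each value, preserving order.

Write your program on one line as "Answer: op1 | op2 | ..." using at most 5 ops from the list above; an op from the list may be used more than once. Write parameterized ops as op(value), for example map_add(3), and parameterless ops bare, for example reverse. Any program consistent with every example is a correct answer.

unique | reverse | map_add(7) | reverse

Check, running the answer program on each example:
  [-32, 3, -37, -26, 13] -> [-32, 3, -37, -26, 13] -> [13, -26, -37, 3, -32] -> [20, -19, -30, 10, -25] -> [-25, 10, -30, -19, 20]
  [39, 4, -10, 50, -25] -> [39, 4, -10, 50, -25] -> [-25, 50, -10, 4, 39] -> [-18, 57, -3, 11, 46] -> [46, 11, -3, 57, -18]
  [0, -40, 23, -11, -27, 49, -41, -11, 38, -50] -> [0, -40, 23, -11, -27, 49, -41, 38, -50] -> [-50, 38, -41, 49, -27, -11, 23, -40, 0] -> [-43, 45, -34, 56, -20, -4, 30, -33, 7] -> [7, -33, 30, -4, -20, 56, -34, 45, -43]
  [-50, 8, 38, -8, 16, 41, 5, 27, 38] -> [-50, 8, 38, -8, 16, 41, 5, 27] -> [27, 5, 41, 16, -8, 38, 8, -50] -> [34, 12, 48, 23, -1, 45, 15, -43] -> [-43, 15, 45, -1, 23, 48, 12, 34]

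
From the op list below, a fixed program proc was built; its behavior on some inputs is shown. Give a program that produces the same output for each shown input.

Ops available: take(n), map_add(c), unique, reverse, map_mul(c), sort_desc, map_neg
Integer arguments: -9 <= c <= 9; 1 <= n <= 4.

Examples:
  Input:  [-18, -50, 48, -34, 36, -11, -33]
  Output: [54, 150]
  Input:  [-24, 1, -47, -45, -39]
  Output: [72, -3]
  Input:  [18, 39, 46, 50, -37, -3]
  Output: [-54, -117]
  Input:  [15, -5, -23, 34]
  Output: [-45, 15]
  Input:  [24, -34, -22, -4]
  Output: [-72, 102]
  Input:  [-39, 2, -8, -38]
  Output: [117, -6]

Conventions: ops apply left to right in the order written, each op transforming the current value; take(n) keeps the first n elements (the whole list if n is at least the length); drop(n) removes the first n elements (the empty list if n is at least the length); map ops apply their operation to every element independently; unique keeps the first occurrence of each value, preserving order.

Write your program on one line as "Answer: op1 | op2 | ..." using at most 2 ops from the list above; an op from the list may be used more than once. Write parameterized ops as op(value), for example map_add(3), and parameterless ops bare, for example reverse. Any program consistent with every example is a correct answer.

map_mul(-3) | take(2)

Check, running the answer program on each example:
  [-18, -50, 48, -34, 36, -11, -33] -> [54, 150, -144, 102, -108, 33, 99] -> [54, 150]
  [-24, 1, -47, -45, -39] -> [72, -3, 141, 135, 117] -> [72, -3]
  [18, 39, 46, 50, -37, -3] -> [-54, -117, -138, -150, 111, 9] -> [-54, -117]
  [15, -5, -23, 34] -> [-45, 15, 69, -102] -> [-45, 15]
  [24, -34, -22, -4] -> [-72, 102, 66, 12] -> [-72, 102]
  [-39, 2, -8, -38] -> [117, -6, 24, 114] -> [117, -6]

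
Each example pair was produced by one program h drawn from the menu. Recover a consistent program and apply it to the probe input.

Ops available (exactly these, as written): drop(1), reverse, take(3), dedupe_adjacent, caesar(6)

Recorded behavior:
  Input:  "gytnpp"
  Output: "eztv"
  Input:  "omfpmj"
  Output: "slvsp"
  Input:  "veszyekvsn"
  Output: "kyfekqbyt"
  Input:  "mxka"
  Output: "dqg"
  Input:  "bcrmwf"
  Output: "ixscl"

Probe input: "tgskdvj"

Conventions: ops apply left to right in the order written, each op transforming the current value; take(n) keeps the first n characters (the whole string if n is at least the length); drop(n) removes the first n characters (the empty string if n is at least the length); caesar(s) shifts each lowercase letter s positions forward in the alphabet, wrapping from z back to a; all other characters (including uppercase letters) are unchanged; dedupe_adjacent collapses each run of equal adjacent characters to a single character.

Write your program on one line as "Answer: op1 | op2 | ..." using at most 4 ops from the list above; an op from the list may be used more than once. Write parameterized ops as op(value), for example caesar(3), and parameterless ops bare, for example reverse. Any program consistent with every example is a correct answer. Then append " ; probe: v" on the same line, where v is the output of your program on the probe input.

dedupe_adjacent | caesar(6) | drop(1) ; probe: "myqjbp"

Check, running the answer program on each example:
  "gytnpp" -> "gytnp" -> "meztv" -> "eztv"
  "omfpmj" -> "omfpmj" -> "uslvsp" -> "slvsp"
  "veszyekvsn" -> "veszyekvsn" -> "bkyfekqbyt" -> "kyfekqbyt"
  "mxka" -> "mxka" -> "sdqg" -> "dqg"
  "bcrmwf" -> "bcrmwf" -> "hixscl" -> "ixscl"
  probe: "tgskdvj" -> "tgskdvj" -> "zmyqjbp" -> "myqjbp"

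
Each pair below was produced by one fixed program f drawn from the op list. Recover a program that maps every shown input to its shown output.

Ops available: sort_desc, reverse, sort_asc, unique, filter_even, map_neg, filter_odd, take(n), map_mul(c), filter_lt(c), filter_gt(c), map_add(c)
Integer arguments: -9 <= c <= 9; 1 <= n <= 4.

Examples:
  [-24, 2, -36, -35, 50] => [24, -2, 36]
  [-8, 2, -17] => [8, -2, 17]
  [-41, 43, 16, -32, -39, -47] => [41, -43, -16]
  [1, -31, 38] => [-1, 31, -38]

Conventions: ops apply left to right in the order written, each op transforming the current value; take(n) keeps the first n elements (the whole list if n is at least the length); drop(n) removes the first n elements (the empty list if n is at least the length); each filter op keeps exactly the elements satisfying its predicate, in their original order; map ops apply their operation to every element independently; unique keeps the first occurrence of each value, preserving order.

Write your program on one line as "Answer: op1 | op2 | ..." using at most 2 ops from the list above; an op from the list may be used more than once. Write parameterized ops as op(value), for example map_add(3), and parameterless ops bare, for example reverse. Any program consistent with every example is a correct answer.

map_neg | take(3)

Check, running the answer program on each example:
  [-24, 2, -36, -35, 50] -> [24, -2, 36, 35, -50] -> [24, -2, 36]
  [-8, 2, -17] -> [8, -2, 17] -> [8, -2, 17]
  [-41, 43, 16, -32, -39, -47] -> [41, -43, -16, 32, 39, 47] -> [41, -43, -16]
  [1, -31, 38] -> [-1, 31, -38] -> [-1, 31, -38]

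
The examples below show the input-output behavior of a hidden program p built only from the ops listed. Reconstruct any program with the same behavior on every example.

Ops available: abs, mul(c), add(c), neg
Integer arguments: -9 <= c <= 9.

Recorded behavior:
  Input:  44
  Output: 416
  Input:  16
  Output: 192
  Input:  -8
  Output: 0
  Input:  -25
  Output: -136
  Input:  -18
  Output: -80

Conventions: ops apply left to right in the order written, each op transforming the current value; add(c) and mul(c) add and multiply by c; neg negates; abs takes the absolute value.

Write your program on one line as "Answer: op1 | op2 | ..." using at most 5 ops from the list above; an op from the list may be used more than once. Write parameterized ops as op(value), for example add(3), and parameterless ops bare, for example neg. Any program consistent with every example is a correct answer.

add(6) | add(2) | mul(-4) | mul(2) | neg

Check, running the answer program on each example:
  44 -> 50 -> 52 -> -208 -> -416 -> 416
  16 -> 22 -> 24 -> -96 -> -192 -> 192
  -8 -> -2 -> 0 -> 0 -> 0 -> 0
  -25 -> -19 -> -17 -> 68 -> 136 -> -136
  -18 -> -12 -> -10 -> 40 -> 80 -> -80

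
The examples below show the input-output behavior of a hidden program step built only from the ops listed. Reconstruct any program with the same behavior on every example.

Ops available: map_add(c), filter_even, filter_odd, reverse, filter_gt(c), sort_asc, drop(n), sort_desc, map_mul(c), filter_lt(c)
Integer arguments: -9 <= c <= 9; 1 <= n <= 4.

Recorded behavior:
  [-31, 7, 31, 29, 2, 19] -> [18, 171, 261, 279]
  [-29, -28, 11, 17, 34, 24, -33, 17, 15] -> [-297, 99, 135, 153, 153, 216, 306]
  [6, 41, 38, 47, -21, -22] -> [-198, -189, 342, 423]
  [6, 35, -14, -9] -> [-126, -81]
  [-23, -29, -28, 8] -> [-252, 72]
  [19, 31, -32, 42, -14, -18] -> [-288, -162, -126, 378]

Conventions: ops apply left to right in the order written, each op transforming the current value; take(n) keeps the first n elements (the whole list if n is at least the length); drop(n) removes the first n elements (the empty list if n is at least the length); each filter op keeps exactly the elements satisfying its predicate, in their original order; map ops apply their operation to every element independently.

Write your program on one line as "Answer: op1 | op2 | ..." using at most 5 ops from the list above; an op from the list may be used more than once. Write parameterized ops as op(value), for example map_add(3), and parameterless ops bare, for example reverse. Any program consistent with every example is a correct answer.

drop(2) | sort_desc | sort_asc | map_mul(9)

Check, running the answer program on each example:
  [-31, 7, 31, 29, 2, 19] -> [31, 29, 2, 19] -> [31, 29, 19, 2] -> [2, 19, 29, 31] -> [18, 171, 261, 279]
  [-29, -28, 11, 17, 34, 24, -33, 17, 15] -> [11, 17, 34, 24, -33, 17, 15] -> [34, 24, 17, 17, 15, 11, -33] -> [-33, 11, 15, 17, 17, 24, 34] -> [-297, 99, 135, 153, 153, 216, 306]
  [6, 41, 38, 47, -21, -22] -> [38, 47, -21, -22] -> [47, 38, -21, -22] -> [-22, -21, 38, 47] -> [-198, -189, 342, 423]
  [6, 35, -14, -9] -> [-14, -9] -> [-9, -14] -> [-14, -9] -> [-126, -81]
  [-23, -29, -28, 8] -> [-28, 8] -> [8, -28] -> [-28, 8] -> [-252, 72]
  [19, 31, -32, 42, -14, -18] -> [-32, 42, -14, -18] -> [42, -14, -18, -32] -> [-32, -18, -14, 42] -> [-288, -162, -126, 378]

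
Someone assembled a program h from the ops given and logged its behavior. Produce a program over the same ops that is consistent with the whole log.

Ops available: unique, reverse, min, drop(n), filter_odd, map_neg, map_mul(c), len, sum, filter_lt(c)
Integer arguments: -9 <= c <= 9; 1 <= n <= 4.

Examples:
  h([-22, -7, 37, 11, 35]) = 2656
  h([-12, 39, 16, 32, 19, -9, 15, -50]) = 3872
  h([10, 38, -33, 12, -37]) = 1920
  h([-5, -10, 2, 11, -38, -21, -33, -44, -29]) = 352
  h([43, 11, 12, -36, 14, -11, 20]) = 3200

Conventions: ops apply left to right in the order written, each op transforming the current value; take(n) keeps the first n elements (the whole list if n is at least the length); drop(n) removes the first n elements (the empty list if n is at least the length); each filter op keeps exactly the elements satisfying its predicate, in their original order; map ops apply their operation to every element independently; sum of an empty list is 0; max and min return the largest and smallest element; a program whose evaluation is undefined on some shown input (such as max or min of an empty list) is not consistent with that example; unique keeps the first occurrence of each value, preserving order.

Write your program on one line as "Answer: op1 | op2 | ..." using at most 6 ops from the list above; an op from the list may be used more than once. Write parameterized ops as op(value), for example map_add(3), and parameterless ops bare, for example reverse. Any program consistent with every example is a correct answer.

map_neg | filter_lt(-5) | map_mul(4) | map_mul(-8) | sum

Check, running the answer program on each example:
  [-22, -7, 37, 11, 35] -> [22, 7, -37, -11, -35] -> [-37, -11, -35] -> [-148, -44, -140] -> [1184, 352, 1120] -> 2656
  [-12, 39, 16, 32, 19, -9, 15, -50] -> [12, -39, -16, -32, -19, 9, -15, 50] -> [-39, -16, -32, -19, -15] -> [-156, -64, -128, -76, -60] -> [1248, 512, 1024, 608, 480] -> 3872
  [10, 38, -33, 12, -37] -> [-10, -38, 33, -12, 37] -> [-10, -38, -12] -> [-40, -152, -48] -> [320, 1216, 384] -> 1920
  [-5, -10, 2, 11, -38, -21, -33, -44, -29] -> [5, 10, -2, -11, 38, 21, 33, 44, 29] -> [-11] -> [-44] -> [352] -> 352
  [43, 11, 12, -36, 14, -11, 20] -> [-43, -11, -12, 36, -14, 11, -20] -> [-43, -11, -12, -14, -20] -> [-172, -44, -48, -56, -80] -> [1376, 352, 384, 448, 640] -> 3200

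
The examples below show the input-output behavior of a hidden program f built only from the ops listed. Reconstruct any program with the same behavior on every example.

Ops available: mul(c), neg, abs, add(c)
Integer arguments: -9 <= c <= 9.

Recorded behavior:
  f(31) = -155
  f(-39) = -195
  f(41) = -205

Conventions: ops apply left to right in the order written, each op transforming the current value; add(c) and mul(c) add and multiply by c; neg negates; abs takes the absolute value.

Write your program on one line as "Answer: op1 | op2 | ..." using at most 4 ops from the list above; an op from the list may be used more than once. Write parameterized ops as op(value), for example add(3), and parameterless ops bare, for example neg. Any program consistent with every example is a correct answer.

abs | mul(5) | neg

Check, running the answer program on each example:
  31 -> 31 -> 155 -> -155
  -39 -> 39 -> 195 -> -195
  41 -> 41 -> 205 -> -205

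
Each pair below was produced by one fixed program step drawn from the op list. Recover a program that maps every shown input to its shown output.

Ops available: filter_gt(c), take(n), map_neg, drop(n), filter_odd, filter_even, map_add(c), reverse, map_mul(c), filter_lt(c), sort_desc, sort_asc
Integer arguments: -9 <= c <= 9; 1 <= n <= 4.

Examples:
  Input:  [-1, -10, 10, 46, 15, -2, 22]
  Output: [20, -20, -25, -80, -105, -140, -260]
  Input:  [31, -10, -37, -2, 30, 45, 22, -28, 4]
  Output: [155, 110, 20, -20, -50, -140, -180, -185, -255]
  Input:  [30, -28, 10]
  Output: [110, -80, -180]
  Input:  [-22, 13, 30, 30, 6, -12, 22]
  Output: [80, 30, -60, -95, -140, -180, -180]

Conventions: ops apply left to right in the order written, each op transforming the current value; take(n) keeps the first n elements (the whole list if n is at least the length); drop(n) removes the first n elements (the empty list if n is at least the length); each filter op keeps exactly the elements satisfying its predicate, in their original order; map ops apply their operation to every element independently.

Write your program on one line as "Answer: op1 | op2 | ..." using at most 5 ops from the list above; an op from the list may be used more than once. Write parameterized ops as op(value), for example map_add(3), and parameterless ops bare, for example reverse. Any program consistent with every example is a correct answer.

map_neg | map_add(-6) | sort_desc | map_mul(5)

Check, running the answer program on each example:
  [-1, -10, 10, 46, 15, -2, 22] -> [1, 10, -10, -46, -15, 2, -22] -> [-5, 4, -16, -52, -21, -4, -28] -> [4, -4, -5, -16, -21, -28, -52] -> [20, -20, -25, -80, -105, -140, -260]
  [31, -10, -37, -2, 30, 45, 22, -28, 4] -> [-31, 10, 37, 2, -30, -45, -22, 28, -4] -> [-37, 4, 31, -4, -36, -51, -28, 22, -10] -> [31, 22, 4, -4, -10, -28, -36, -37, -51] -> [155, 110, 20, -20, -50, -140, -180, -185, -255]
  [30, -28, 10] -> [-30, 28, -10] -> [-36, 22, -16] -> [22, -16, -36] -> [110, -80, -180]
  [-22, 13, 30, 30, 6, -12, 22] -> [22, -13, -30, -30, -6, 12, -22] -> [16, -19, -36, -36, -12, 6, -28] -> [16, 6, -12, -19, -28, -36, -36] -> [80, 30, -60, -95, -140, -180, -180]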